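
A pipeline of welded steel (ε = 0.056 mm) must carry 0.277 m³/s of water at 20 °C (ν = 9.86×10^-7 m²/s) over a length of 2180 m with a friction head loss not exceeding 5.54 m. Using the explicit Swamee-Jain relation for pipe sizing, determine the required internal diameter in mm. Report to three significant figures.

D ≈ 517 mm

Swamee-Jain (Type III): D = 0.66·[ε^1.25·(LQ²/(gh_f))^4.75 + ν·Q^9.4·(L/(gh_f))^5.2]^0.04
LQ²/(gh_f) = 3.078; L/(gh_f) = 40.11
Term 1 = ε^1.25·(…)^4.75 = 0.00101; Term 2 = ν·Q^9.4·(…)^5.2 = 0.00123
D = 0.66·(0.00101 + 0.00123)^0.04 = 0.5171 m = 517 mm
Check: V = 1.32 m/s, Re = 6.92×10^5, f = 0.01408, h_f = 5.26 m ≈ 5.54 m ✓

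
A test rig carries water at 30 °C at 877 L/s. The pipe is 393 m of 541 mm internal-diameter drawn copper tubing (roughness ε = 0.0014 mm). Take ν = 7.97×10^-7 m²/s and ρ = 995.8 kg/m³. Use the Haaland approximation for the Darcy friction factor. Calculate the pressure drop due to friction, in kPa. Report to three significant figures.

Δp ≈ 52.7 kPa

V = 4Q/(πD²) = 4·0.877/(π·0.541²) = 3.815 m/s
Re = VD/ν = 3.815·0.541/7.97×10^-7 = 2.59×10^6 → turbulent
ε/D = 0.0014/541 = 2.59×10^-6
Haaland: f = 0.01002
h_f = f(L/D)V²/(2g) = 0.01002·(393/0.541)·3.815²/(2·9.81) = 5.398 m
Δp = ρg·h_f = 995.8·9.81·5.398 = 52.73 kPa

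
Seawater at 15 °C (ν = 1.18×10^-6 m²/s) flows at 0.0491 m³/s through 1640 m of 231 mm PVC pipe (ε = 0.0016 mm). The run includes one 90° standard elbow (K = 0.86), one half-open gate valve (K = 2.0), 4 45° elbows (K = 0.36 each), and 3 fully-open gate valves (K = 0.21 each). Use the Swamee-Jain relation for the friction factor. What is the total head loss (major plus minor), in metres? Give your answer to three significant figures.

H_L ≈ 7.89 m

V = 4Q/(πD²) = 1.172 m/s; V²/2g = 0.06996 m
Re = 2.29×10^5, ε/D = 6.93×10^-6 → f = 0.01520 (Swamee-Jain)
Major: h_f = f(L/D)·V²/2g = 0.01520·7100·0.06996 = 7.547 m
Minor: ΣK = 4.93; h_m = ΣK·V²/2g = 0.3449 m
Total H_L = 7.547 + 0.3449 = 7.892 m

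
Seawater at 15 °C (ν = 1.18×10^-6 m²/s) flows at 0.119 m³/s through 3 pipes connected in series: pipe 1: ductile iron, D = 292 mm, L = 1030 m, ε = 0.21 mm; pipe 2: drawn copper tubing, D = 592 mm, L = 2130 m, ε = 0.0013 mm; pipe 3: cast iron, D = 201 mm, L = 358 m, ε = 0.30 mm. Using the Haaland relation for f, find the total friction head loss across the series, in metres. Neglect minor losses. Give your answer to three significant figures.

H ≈ 39.4 m

Pipe 1: V = 1.777 m/s, Re = 4.40×10^5, ε/D = 7.19×10^-4, f = 0.01893, h_1 = f(L/D)V²/2g = 10.75 m
Pipe 2: V = 0.4323 m/s, Re = 2.17×10^5, ε/D = 2.20×10^-6, f = 0.01527, h_2 = f(L/D)V²/2g = 0.5234 m
Pipe 3: V = 3.750 m/s, Re = 6.39×10^5, ε/D = 0.00149, f = 0.02205, h_3 = f(L/D)V²/2g = 28.16 m
Series → Q common, losses add: H = Σh = 39.43 m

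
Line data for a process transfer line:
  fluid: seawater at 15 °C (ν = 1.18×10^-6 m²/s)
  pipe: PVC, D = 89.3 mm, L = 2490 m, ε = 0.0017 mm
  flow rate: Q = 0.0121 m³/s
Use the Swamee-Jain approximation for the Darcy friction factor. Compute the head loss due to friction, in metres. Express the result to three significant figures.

h_f ≈ 88.4 m

V = 4Q/(πD²) = 4·0.0121/(π·0.0893²) = 1.932 m/s
Re = VD/ν = 1.932·0.0893/1.18×10^-6 = 1.46×10^5 → turbulent
ε/D = 0.0017/89.3 = 1.90×10^-5
Swamee-Jain: f = 0.01667
h_f = f(L/D)V²/(2g) = 0.01667·(2490/0.0893)·1.932²/(2·9.81) = 88.43 m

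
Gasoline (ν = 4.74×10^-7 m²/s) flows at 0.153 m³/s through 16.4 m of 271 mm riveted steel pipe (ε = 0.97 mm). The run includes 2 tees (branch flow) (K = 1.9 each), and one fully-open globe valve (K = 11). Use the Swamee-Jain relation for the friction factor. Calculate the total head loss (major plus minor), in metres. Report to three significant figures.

V = 4Q/(πD²) = 2.653 m/s; V²/2g = 0.3586 m
Re = 1.52×10^6, ε/D = 0.00358 → f = 0.02764 (Swamee-Jain)
Major: h_f = f(L/D)·V²/2g = 0.02764·60.52·0.3586 = 0.5999 m
Minor: ΣK = 14.8; h_m = ΣK·V²/2g = 5.307 m
Total H_L = 0.5999 + 5.307 = 5.907 m

H_L ≈ 5.91 m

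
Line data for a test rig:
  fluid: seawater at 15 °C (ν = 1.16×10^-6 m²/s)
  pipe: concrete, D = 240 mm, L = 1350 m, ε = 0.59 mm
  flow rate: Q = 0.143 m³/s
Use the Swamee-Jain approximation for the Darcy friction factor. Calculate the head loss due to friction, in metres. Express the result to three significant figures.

V = 4Q/(πD²) = 4·0.143/(π·0.240²) = 3.161 m/s
Re = VD/ν = 3.161·0.240/1.16×10^-6 = 6.54×10^5 → turbulent
ε/D = 0.59/240 = 0.00246
Swamee-Jain: f = 0.02510
h_f = f(L/D)V²/(2g) = 0.02510·(1350/0.240)·3.161²/(2·9.81) = 71.89 m

h_f ≈ 71.9 m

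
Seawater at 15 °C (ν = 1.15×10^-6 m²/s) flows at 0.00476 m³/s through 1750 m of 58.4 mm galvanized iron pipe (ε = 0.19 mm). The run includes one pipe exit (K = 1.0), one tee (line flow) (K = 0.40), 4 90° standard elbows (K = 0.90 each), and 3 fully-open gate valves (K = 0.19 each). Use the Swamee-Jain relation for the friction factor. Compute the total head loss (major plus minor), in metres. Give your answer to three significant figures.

H_L ≈ 138 m

V = 4Q/(πD²) = 1.777 m/s; V²/2g = 0.1609 m
Re = 9.02×10^4, ε/D = 0.00325 → f = 0.02839 (Swamee-Jain)
Major: h_f = f(L/D)·V²/2g = 0.02839·29966·0.1609 = 136.9 m
Minor: ΣK = 5.57; h_m = ΣK·V²/2g = 0.8965 m
Total H_L = 136.9 + 0.8965 = 137.8 m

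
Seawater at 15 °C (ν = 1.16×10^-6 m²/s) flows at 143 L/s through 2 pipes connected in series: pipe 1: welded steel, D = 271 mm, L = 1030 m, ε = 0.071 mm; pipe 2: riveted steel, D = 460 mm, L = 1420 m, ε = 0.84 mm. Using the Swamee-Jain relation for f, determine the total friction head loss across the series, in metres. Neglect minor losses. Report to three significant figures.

H ≈ 21.7 m

Pipe 1: V = 2.479 m/s, Re = 5.79×10^5, ε/D = 2.62×10^-4, f = 0.01589, h_1 = f(L/D)V²/2g = 18.93 m
Pipe 2: V = 0.8605 m/s, Re = 3.41×10^5, ε/D = 0.00183, f = 0.02357, h_2 = f(L/D)V²/2g = 2.746 m
Series → Q common, losses add: H = Σh = 21.67 m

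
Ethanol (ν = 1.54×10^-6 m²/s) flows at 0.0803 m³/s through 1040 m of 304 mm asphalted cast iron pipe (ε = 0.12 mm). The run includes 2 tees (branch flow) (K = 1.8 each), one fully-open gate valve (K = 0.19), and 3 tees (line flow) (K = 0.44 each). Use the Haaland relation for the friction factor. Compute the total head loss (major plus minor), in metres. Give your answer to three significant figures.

V = 4Q/(πD²) = 1.106 m/s; V²/2g = 0.06238 m
Re = 2.18×10^5, ε/D = 3.95×10^-4 → f = 0.01791 (Haaland)
Major: h_f = f(L/D)·V²/2g = 0.01791·3421·0.06238 = 3.822 m
Minor: ΣK = 5.11; h_m = ΣK·V²/2g = 0.3188 m
Total H_L = 3.822 + 0.3188 = 4.141 m

H_L ≈ 4.14 m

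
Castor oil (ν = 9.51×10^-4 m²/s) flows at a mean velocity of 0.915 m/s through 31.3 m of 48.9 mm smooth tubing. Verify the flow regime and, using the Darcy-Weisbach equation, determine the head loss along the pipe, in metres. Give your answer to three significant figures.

Re = VD/ν = 0.915·0.04890/9.51×10^-4 = 47.0 → laminar (Re < 2300)
f = 64/Re = 1.360
h_f = f(L/D)V²/(2g) = 1.360·(31.3/0.04890)·0.915²/(2·9.81) = 37.15 m

h_f ≈ 37.2 m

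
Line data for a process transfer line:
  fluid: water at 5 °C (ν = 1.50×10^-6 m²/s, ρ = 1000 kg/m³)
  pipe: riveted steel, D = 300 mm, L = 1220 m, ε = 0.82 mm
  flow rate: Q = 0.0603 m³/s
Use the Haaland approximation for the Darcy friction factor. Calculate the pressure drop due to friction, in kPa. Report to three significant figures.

Δp ≈ 38.9 kPa

V = 4Q/(πD²) = 4·0.0603/(π·0.300²) = 0.8531 m/s
Re = VD/ν = 0.8531·0.300/1.50×10^-6 = 1.71×10^5 → turbulent
ε/D = 0.82/300 = 0.00273
Haaland: f = 0.02629
h_f = f(L/D)V²/(2g) = 0.02629·(1220/0.300)·0.8531²/(2·9.81) = 3.965 m
Δp = ρg·h_f = 1000·9.81·3.965 = 38.90 kPa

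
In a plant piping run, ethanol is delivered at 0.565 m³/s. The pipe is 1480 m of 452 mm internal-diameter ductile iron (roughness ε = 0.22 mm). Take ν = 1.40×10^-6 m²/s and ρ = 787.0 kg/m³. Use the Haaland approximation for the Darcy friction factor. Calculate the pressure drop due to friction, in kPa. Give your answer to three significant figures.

Δp ≈ 272 kPa

V = 4Q/(πD²) = 4·0.565/(π·0.452²) = 3.521 m/s
Re = VD/ν = 3.521·0.452/1.40×10^-6 = 1.14×10^6 → turbulent
ε/D = 0.22/452 = 4.87×10^-4
Haaland: f = 0.01703
h_f = f(L/D)V²/(2g) = 0.01703·(1480/0.452)·3.521²/(2·9.81) = 35.23 m
Δp = ρg·h_f = 787.0·9.81·35.23 = 272.0 kPa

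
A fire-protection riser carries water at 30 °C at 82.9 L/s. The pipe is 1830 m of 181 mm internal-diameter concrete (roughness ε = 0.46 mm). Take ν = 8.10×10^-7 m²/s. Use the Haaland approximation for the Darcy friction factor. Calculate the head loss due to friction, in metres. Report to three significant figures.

h_f ≈ 135 m

V = 4Q/(πD²) = 4·0.0829/(π·0.181²) = 3.222 m/s
Re = VD/ν = 3.222·0.181/8.10×10^-7 = 7.20×10^5 → turbulent
ε/D = 0.46/181 = 0.00254
Haaland: f = 0.02523
h_f = f(L/D)V²/(2g) = 0.02523·(1830/0.181)·3.222²/(2·9.81) = 134.9 m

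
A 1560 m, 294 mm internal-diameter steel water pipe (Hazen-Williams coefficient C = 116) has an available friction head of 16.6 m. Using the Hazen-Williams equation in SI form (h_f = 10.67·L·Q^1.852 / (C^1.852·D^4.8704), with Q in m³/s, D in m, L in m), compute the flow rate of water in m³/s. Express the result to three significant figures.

Q ≈ 0.111 m³/s

Rearranging: Q = [h_f·C^1.852·D^4.8704 / (10.67·L)]^(1/1.852)
Q = [16.6·116^1.852·0.294^4.8704 / (10.67·1560)]^0.540 = 0.1111 m³/s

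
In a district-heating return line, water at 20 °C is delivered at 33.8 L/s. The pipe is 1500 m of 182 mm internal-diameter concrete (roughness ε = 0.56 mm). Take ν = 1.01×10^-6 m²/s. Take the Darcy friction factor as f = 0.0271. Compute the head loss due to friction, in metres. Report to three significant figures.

V = 4Q/(πD²) = 4·0.0338/(π·0.182²) = 1.299 m/s
h_f = f(L/D)V²/(2g) = 0.02710·(1500/0.182)·1.299²/(2·9.81) = 19.22 m

h_f ≈ 19.2 m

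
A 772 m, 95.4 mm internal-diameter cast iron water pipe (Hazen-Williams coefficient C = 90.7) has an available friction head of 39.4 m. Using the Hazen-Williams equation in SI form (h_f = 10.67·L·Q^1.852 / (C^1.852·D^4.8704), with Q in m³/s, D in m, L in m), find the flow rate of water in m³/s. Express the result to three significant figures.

Rearranging: Q = [h_f·C^1.852·D^4.8704 / (10.67·L)]^(1/1.852)
Q = [39.4·90.7^1.852·0.0954^4.8704 / (10.67·772)]^0.540 = 0.01050 m³/s

Q ≈ 0.0105 m³/s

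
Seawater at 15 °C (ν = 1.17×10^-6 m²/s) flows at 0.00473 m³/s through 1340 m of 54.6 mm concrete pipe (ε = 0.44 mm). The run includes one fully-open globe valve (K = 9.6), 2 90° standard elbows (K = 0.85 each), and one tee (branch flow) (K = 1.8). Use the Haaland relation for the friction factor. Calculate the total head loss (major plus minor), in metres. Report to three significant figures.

H_L ≈ 187 m

V = 4Q/(πD²) = 2.020 m/s; V²/2g = 0.2080 m
Re = 9.43×10^4, ε/D = 0.00806 → f = 0.03603 (Haaland)
Major: h_f = f(L/D)·V²/2g = 0.03603·24542·0.2080 = 183.9 m
Minor: ΣK = 13.1; h_m = ΣK·V²/2g = 2.725 m
Total H_L = 183.9 + 2.725 = 186.6 m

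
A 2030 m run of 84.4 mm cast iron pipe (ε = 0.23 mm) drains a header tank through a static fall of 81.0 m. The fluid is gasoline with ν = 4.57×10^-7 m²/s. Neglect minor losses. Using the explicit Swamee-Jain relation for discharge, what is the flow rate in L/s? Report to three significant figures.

Q ≈ 8.93 L/s

Swamee-Jain (Type II): Q = -0.965·√(gD⁵h_f/L)·ln[ε/(3.7D) + √(3.17ν²L/(gD³h_f))]
√(gD⁵h_f/L) = √(9.81·0.0844⁵·81.0/2030) = 0.001295
ε/(3.7D) = 7.37×10^-4; √(3.17ν²L/(gD³h_f)) = 5.30×10^-5
Q = -0.965·0.001295·ln(7.896×10^-4) = 0.008926 m³/s
Check: V = 1.60 m/s, Re = 2.95×10^5, f = 0.02611, h_f = 81.5 m ≈ 81.0 m ✓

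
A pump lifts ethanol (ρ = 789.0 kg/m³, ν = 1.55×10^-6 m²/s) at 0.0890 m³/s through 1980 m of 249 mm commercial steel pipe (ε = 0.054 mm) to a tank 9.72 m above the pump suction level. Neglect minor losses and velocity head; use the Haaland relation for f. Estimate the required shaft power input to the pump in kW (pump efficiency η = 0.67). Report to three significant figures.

V = 4Q/(πD²) = 1.828 m/s; Re = 2.94×10^5; ε/D = 2.17×10^-4; f = 0.01623
h_f = f(L/D)V²/2g = 21.97 m
Total head H = z + h_f = 9.72 + 21.97 = 31.69 m
P_hyd = ρgQH = 789.0·9.81·0.0890·31.69 = 21.83 kW
P_shaft = P_hyd/η = 21.83/0.67 = 32.59 kW

P_shaft ≈ 32.6 kW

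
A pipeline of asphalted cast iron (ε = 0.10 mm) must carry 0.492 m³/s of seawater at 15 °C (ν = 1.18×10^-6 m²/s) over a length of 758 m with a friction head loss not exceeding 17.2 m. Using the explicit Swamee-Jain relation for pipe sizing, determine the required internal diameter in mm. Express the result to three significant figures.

Swamee-Jain (Type III): D = 0.66·[ε^1.25·(LQ²/(gh_f))^4.75 + ν·Q^9.4·(L/(gh_f))^5.2]^0.04
LQ²/(gh_f) = 1.087; L/(gh_f) = 4.492
Term 1 = ε^1.25·(…)^4.75 = 1.49×10^-5; Term 2 = ν·Q^9.4·(…)^5.2 = 3.71×10^-6
D = 0.66·(1.49×10^-5 + 3.71×10^-6)^0.04 = 0.4269 m = 427 mm
Check: V = 3.44 m/s, Re = 1.24×10^6, f = 0.01498, h_f = 16.0 m ≈ 17.2 m ✓

D ≈ 427 mm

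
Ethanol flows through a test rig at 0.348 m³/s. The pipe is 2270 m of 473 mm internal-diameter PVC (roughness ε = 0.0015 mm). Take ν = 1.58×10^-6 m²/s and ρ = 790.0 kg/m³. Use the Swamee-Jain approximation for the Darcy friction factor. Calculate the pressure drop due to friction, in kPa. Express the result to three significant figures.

V = 4Q/(πD²) = 4·0.348/(π·0.473²) = 1.980 m/s
Re = VD/ν = 1.980·0.473/1.58×10^-6 = 5.93×10^5 → turbulent
ε/D = 0.0015/473 = 3.17×10^-6
Swamee-Jain: f = 0.01276
h_f = f(L/D)V²/(2g) = 0.01276·(2270/0.473)·1.980²/(2·9.81) = 12.24 m
Δp = ρg·h_f = 790.0·9.81·12.24 = 94.86 kPa

Δp ≈ 94.9 kPa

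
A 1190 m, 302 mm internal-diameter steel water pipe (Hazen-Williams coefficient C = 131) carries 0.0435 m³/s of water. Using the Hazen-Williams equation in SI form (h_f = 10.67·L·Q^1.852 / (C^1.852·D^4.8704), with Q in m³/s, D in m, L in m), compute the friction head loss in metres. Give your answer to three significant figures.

h_f = 10.67·1190·0.0435^1.852 / (131^1.852·0.302^4.8704) = 1.562 m

h_f ≈ 1.56 m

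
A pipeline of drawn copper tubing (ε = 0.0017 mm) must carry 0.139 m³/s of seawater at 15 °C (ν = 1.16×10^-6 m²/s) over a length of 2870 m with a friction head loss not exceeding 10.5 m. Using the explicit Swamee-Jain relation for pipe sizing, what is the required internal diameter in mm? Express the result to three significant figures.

D ≈ 364 mm

Swamee-Jain (Type III): D = 0.66·[ε^1.25·(LQ²/(gh_f))^4.75 + ν·Q^9.4·(L/(gh_f))^5.2]^0.04
LQ²/(gh_f) = 0.5383; L/(gh_f) = 27.86
Term 1 = ε^1.25·(…)^4.75 = 3.24×10^-9; Term 2 = ν·Q^9.4·(…)^5.2 = 3.33×10^-7
D = 0.66·(3.24×10^-9 + 3.33×10^-7)^0.04 = 0.3636 m = 364 mm
Check: V = 1.34 m/s, Re = 4.20×10^5, f = 0.01358, h_f = 9.79 m ≈ 10.5 m ✓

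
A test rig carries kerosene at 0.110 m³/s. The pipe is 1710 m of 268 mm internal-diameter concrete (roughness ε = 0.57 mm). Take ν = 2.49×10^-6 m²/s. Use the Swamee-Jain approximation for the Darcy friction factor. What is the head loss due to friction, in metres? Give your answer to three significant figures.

h_f ≈ 30.7 m

V = 4Q/(πD²) = 4·0.110/(π·0.268²) = 1.950 m/s
Re = VD/ν = 1.950·0.268/2.49×10^-6 = 2.10×10^5 → turbulent
ε/D = 0.57/268 = 0.00213
Swamee-Jain: f = 0.02480
h_f = f(L/D)V²/(2g) = 0.02480·(1710/0.268)·1.950²/(2·9.81) = 30.66 m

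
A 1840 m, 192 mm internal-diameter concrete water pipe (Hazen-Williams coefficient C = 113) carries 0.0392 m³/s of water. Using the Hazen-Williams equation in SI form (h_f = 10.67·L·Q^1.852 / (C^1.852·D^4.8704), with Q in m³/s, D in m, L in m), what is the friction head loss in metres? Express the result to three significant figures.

h_f ≈ 23.8 m

h_f = 10.67·1840·0.0392^1.852 / (113^1.852·0.192^4.8704) = 23.77 m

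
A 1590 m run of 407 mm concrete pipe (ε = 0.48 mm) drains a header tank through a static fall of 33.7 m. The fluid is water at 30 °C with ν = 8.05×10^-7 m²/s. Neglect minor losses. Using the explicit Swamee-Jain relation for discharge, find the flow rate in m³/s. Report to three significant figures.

Swamee-Jain (Type II): Q = -0.965·√(gD⁵h_f/L)·ln[ε/(3.7D) + √(3.17ν²L/(gD³h_f))]
√(gD⁵h_f/L) = √(9.81·0.407⁵·33.7/1590) = 0.04819
ε/(3.7D) = 3.19×10^-4; √(3.17ν²L/(gD³h_f)) = 1.21×10^-5
Q = -0.965·0.04819·ln(3.309×10^-4) = 0.3727 m³/s
Check: V = 2.86 m/s, Re = 1.45×10^6, f = 0.02071, h_f = 33.8 m ≈ 33.7 m ✓

Q ≈ 0.373 m³/s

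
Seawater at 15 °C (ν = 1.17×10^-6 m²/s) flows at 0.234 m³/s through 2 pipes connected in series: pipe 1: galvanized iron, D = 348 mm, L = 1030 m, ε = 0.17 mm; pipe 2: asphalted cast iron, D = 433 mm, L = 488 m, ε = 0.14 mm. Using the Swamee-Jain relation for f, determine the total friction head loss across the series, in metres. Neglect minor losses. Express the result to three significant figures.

H ≈ 18.3 m

Pipe 1: V = 2.460 m/s, Re = 7.32×10^5, ε/D = 4.89×10^-4, f = 0.01741, h_1 = f(L/D)V²/2g = 15.89 m
Pipe 2: V = 1.589 m/s, Re = 5.88×10^5, ε/D = 3.23×10^-4, f = 0.01639, h_2 = f(L/D)V²/2g = 2.377 m
Series → Q common, losses add: H = Σh = 18.27 m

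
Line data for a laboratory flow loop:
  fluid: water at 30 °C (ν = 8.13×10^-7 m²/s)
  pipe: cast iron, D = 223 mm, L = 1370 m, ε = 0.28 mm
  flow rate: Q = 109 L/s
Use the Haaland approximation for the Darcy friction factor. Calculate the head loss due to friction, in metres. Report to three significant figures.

h_f ≈ 51.5 m

V = 4Q/(πD²) = 4·0.109/(π·0.223²) = 2.791 m/s
Re = VD/ν = 2.791·0.223/8.13×10^-7 = 7.65×10^5 → turbulent
ε/D = 0.28/223 = 0.00126
Haaland: f = 0.02111
h_f = f(L/D)V²/(2g) = 0.02111·(1370/0.223)·2.791²/(2·9.81) = 51.47 m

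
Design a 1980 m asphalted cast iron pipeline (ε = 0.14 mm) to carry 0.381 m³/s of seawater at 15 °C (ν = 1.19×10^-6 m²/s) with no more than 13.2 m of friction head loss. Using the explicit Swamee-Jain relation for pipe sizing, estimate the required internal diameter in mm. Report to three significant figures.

D ≈ 498 mm

Swamee-Jain (Type III): D = 0.66·[ε^1.25·(LQ²/(gh_f))^4.75 + ν·Q^9.4·(L/(gh_f))^5.2]^0.04
LQ²/(gh_f) = 2.220; L/(gh_f) = 15.29
Term 1 = ε^1.25·(…)^4.75 = 6.72×10^-4; Term 2 = ν·Q^9.4·(…)^5.2 = 1.97×10^-4
D = 0.66·(6.72×10^-4 + 1.97×10^-4)^0.04 = 0.4979 m = 498 mm
Check: V = 1.96 m/s, Re = 8.19×10^5, f = 0.01574, h_f = 12.2 m ≈ 13.2 m ✓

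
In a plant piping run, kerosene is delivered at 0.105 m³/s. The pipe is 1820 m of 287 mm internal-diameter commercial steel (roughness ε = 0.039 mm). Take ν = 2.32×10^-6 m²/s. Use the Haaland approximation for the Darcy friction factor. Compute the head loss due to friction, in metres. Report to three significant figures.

h_f ≈ 14.0 m

V = 4Q/(πD²) = 4·0.105/(π·0.287²) = 1.623 m/s
Re = VD/ν = 1.623·0.287/2.32×10^-6 = 2.01×10^5 → turbulent
ε/D = 0.039/287 = 1.36×10^-4
Haaland: f = 0.01643
h_f = f(L/D)V²/(2g) = 0.01643·(1820/0.287)·1.623²/(2·9.81) = 13.99 m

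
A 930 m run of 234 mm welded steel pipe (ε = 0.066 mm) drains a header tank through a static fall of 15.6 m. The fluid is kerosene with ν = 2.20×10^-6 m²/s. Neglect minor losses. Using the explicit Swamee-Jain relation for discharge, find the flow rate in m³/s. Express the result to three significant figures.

Swamee-Jain (Type II): Q = -0.965·√(gD⁵h_f/L)·ln[ε/(3.7D) + √(3.17ν²L/(gD³h_f))]
√(gD⁵h_f/L) = √(9.81·0.234⁵·15.6/930) = 0.01074
ε/(3.7D) = 7.62×10^-5; √(3.17ν²L/(gD³h_f)) = 8.53×10^-5
Q = -0.965·0.01074·ln(1.615×10^-4) = 0.09053 m³/s
Check: V = 2.11 m/s, Re = 2.24×10^5, f = 0.01745, h_f = 15.7 m ≈ 15.6 m ✓

Q ≈ 0.0905 m³/s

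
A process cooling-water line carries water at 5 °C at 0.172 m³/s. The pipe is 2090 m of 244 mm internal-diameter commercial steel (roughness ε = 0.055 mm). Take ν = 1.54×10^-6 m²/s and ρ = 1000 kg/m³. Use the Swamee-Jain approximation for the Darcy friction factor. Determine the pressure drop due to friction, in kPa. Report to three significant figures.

V = 4Q/(πD²) = 4·0.172/(π·0.244²) = 3.678 m/s
Re = VD/ν = 3.678·0.244/1.54×10^-6 = 5.83×10^5 → turbulent
ε/D = 0.055/244 = 2.25×10^-4
Swamee-Jain: f = 0.01556
h_f = f(L/D)V²/(2g) = 0.01556·(2090/0.244)·3.678²/(2·9.81) = 91.91 m
Δp = ρg·h_f = 1000·9.81·91.91 = 901.6 kPa

Δp ≈ 902 kPa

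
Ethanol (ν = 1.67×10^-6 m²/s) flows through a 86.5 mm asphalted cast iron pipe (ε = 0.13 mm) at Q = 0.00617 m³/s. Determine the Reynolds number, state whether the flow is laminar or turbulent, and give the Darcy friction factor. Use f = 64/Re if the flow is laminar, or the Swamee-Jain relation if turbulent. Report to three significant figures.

V = 4Q/(πD²) = 1.050 m/s
Re = VD/ν = 1.050·0.0865/1.67×10^-6 = 5.44×10^4
Re > 4000 → turbulent; ε/D = 0.00150
Swamee-Jain: f = 0.02532

Re ≈ 5.44×10^4; turbulent; f ≈ 0.0253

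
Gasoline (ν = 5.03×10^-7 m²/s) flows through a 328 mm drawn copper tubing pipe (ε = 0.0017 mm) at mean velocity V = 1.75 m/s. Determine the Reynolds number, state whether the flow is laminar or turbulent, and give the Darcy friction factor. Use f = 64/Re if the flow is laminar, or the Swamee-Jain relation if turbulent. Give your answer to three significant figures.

Re = VD/ν = 1.750·0.328/5.03×10^-7 = 1.14×10^6
Re > 4000 → turbulent; ε/D = 5.18×10^-6
Swamee-Jain: f = 0.01149

Re ≈ 1.14×10^6; turbulent; f ≈ 0.0115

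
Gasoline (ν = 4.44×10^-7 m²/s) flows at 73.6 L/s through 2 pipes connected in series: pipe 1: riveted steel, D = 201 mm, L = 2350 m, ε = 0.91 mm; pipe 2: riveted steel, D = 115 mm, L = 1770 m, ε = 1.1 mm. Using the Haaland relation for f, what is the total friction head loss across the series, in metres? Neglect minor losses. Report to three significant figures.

Pipe 1: V = 2.320 m/s, Re = 1.05×10^6, ε/D = 0.00453, f = 0.02962, h_1 = f(L/D)V²/2g = 94.97 m
Pipe 2: V = 7.086 m/s, Re = 1.84×10^6, ε/D = 0.00957, f = 0.03745, h_2 = f(L/D)V²/2g = 1475 m
Series → Q common, losses add: H = Σh = 1570 m

H ≈ 1570 m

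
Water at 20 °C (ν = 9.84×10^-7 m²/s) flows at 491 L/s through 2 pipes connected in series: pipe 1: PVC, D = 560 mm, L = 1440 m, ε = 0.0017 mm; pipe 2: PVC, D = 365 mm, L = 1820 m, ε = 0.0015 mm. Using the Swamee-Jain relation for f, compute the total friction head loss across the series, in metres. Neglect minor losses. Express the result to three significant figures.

Pipe 1: V = 1.993 m/s, Re = 1.13×10^6, ε/D = 3.04×10^-6, f = 0.01145, h_1 = f(L/D)V²/2g = 5.962 m
Pipe 2: V = 4.693 m/s, Re = 1.74×10^6, ε/D = 4.11×10^-6, f = 0.01074, h_2 = f(L/D)V²/2g = 60.11 m
Series → Q common, losses add: H = Σh = 66.07 m

H ≈ 66.1 m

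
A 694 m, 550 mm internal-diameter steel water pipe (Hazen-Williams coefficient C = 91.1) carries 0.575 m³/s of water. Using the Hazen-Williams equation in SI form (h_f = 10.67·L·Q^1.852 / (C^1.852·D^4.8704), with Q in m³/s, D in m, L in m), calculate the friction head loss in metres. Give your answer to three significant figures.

h_f ≈ 11.5 m

h_f = 10.67·694·0.575^1.852 / (91.1^1.852·0.550^4.8704) = 11.48 m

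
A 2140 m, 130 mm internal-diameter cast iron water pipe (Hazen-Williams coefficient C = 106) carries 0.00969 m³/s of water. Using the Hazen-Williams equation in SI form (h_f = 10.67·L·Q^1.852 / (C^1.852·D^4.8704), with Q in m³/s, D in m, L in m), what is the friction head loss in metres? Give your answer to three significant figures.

h_f ≈ 15.6 m

h_f = 10.67·2140·0.00969^1.852 / (106^1.852·0.130^4.8704) = 15.63 m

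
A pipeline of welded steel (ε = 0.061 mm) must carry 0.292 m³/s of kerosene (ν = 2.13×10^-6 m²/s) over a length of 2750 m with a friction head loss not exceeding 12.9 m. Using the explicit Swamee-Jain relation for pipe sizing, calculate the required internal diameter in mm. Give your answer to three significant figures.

Swamee-Jain (Type III): D = 0.66·[ε^1.25·(LQ²/(gh_f))^4.75 + ν·Q^9.4·(L/(gh_f))^5.2]^0.04
LQ²/(gh_f) = 1.853; L/(gh_f) = 21.73
Term 1 = ε^1.25·(…)^4.75 = 1.01×10^-4; Term 2 = ν·Q^9.4·(…)^5.2 = 1.80×10^-4
D = 0.66·(1.01×10^-4 + 1.80×10^-4)^0.04 = 0.4759 m = 476 mm
Check: V = 1.64 m/s, Re = 3.67×10^5, f = 0.01531, h_f = 12.2 m ≈ 12.9 m ✓

D ≈ 476 mm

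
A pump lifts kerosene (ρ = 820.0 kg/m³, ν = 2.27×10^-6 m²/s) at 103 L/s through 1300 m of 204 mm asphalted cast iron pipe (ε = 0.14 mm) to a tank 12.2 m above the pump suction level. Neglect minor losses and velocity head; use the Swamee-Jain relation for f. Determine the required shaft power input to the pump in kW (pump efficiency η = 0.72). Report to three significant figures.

P_shaft ≈ 86.0 kW

V = 4Q/(πD²) = 3.151 m/s; Re = 2.83×10^5; ε/D = 6.86×10^-4; f = 0.01939
h_f = f(L/D)V²/2g = 62.54 m
Total head H = z + h_f = 12.2 + 62.54 = 74.74 m
P_hyd = ρgQH = 820.0·9.81·0.103·74.74 = 61.93 kW
P_shaft = P_hyd/η = 61.93/0.72 = 86.01 kW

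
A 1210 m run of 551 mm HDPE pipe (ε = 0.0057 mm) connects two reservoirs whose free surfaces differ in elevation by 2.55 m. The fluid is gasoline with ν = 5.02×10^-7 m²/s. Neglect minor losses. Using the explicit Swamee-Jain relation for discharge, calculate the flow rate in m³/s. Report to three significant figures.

Swamee-Jain (Type II): Q = -0.965·√(gD⁵h_f/L)·ln[ε/(3.7D) + √(3.17ν²L/(gD³h_f))]
√(gD⁵h_f/L) = √(9.81·0.551⁵·2.55/1210) = 0.03240
ε/(3.7D) = 2.80×10^-6; √(3.17ν²L/(gD³h_f)) = 1.52×10^-5
Q = -0.965·0.03240·ln(1.799×10^-5) = 0.3416 m³/s
Check: V = 1.43 m/s, Re = 1.57×10^6, f = 0.01110, h_f = 2.55 m ≈ 2.55 m ✓

Q ≈ 0.342 m³/s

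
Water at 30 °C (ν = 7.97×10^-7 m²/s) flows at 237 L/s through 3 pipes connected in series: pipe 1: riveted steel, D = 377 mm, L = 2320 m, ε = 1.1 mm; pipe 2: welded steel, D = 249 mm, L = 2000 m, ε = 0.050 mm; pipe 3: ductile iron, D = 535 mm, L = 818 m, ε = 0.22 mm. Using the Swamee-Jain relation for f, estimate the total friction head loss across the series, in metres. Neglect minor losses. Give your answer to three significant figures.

H ≈ 179 m

Pipe 1: V = 2.123 m/s, Re = 1.00×10^6, ε/D = 0.00292, f = 0.02617, h_1 = f(L/D)V²/2g = 37.00 m
Pipe 2: V = 4.867 m/s, Re = 1.52×10^6, ε/D = 2.01×10^-4, f = 0.01448, h_2 = f(L/D)V²/2g = 140.4 m
Pipe 3: V = 1.054 m/s, Re = 7.08×10^5, ε/D = 4.11×10^-4, f = 0.01690, h_3 = f(L/D)V²/2g = 1.463 m
Series → Q common, losses add: H = Σh = 178.9 m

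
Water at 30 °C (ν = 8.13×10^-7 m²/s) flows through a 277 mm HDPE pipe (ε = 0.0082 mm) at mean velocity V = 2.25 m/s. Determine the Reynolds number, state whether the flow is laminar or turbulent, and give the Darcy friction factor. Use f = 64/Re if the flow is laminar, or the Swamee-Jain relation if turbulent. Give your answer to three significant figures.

Re = VD/ν = 2.250·0.277/8.13×10^-7 = 7.67×10^5
Re > 4000 → turbulent; ε/D = 2.96×10^-5
Swamee-Jain: f = 0.01273

Re ≈ 7.67×10^5; turbulent; f ≈ 0.0127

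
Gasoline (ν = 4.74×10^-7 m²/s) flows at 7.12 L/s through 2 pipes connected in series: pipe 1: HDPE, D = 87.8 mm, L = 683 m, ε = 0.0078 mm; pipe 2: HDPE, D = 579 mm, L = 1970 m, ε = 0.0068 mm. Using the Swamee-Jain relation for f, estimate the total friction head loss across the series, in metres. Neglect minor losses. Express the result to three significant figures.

H ≈ 8.82 m

Pipe 1: V = 1.176 m/s, Re = 2.18×10^5, ε/D = 8.88×10^-5, f = 0.01608, h_1 = f(L/D)V²/2g = 8.818 m
Pipe 2: V = 0.02704 m/s, Re = 3.30×10^4, ε/D = 1.17×10^-5, f = 0.02288, h_2 = f(L/D)V²/2g = 0.002902 m
Series → Q common, losses add: H = Σh = 8.821 m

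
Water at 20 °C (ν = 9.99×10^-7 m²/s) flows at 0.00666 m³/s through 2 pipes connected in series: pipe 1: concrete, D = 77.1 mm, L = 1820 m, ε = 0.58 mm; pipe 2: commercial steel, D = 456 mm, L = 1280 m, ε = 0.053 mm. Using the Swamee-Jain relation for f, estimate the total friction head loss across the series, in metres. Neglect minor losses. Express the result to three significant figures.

H ≈ 86.7 m

Pipe 1: V = 1.427 m/s, Re = 1.10×10^5, ε/D = 0.00752, f = 0.03540, h_1 = f(L/D)V²/2g = 86.66 m
Pipe 2: V = 0.04078 m/s, Re = 1.86×10^4, ε/D = 1.16×10^-4, f = 0.02657, h_2 = f(L/D)V²/2g = 0.006321 m
Series → Q common, losses add: H = Σh = 86.67 m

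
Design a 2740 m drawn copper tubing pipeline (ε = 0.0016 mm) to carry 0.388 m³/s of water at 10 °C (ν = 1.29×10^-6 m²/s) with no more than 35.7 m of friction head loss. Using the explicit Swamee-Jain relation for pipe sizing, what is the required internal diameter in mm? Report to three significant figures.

Swamee-Jain (Type III): D = 0.66·[ε^1.25·(LQ²/(gh_f))^4.75 + ν·Q^9.4·(L/(gh_f))^5.2]^0.04
LQ²/(gh_f) = 1.178; L/(gh_f) = 7.824
Term 1 = ε^1.25·(…)^4.75 = 1.24×10^-7; Term 2 = ν·Q^9.4·(…)^5.2 = 7.79×10^-6
D = 0.66·(1.24×10^-7 + 7.79×10^-6)^0.04 = 0.4125 m = 413 mm
Check: V = 2.90 m/s, Re = 9.28×10^5, f = 0.01185, h_f = 33.8 m ≈ 35.7 m ✓

D ≈ 413 mm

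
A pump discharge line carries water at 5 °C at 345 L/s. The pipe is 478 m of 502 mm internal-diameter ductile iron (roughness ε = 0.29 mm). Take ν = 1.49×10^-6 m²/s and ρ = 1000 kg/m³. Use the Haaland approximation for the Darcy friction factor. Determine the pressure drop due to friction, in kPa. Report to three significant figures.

Δp ≈ 26.0 kPa

V = 4Q/(πD²) = 4·0.345/(π·0.502²) = 1.743 m/s
Re = VD/ν = 1.743·0.502/1.49×10^-6 = 5.87×10^5 → turbulent
ε/D = 0.29/502 = 5.78×10^-4
Haaland: f = 0.01795
h_f = f(L/D)V²/(2g) = 0.01795·(478/0.502)·1.743²/(2·9.81) = 2.646 m
Δp = ρg·h_f = 1000·9.81·2.646 = 25.96 kPa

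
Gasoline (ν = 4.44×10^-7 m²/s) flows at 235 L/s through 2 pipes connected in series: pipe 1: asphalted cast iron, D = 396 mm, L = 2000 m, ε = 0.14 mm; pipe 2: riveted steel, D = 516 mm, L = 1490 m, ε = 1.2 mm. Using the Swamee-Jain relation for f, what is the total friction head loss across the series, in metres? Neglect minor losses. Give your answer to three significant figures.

Pipe 1: V = 1.908 m/s, Re = 1.70×10^6, ε/D = 3.54×10^-4, f = 0.01594, h_1 = f(L/D)V²/2g = 14.94 m
Pipe 2: V = 1.124 m/s, Re = 1.31×10^6, ε/D = 0.00233, f = 0.02458, h_2 = f(L/D)V²/2g = 4.568 m
Series → Q common, losses add: H = Σh = 19.51 m

H ≈ 19.5 m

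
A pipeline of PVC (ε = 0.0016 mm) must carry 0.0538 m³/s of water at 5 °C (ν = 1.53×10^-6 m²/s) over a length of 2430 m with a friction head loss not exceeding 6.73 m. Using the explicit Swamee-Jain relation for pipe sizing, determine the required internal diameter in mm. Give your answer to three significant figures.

Swamee-Jain (Type III): D = 0.66·[ε^1.25·(LQ²/(gh_f))^4.75 + ν·Q^9.4·(L/(gh_f))^5.2]^0.04
LQ²/(gh_f) = 0.1065; L/(gh_f) = 36.81
Term 1 = ε^1.25·(…)^4.75 = 1.37×10^-12; Term 2 = ν·Q^9.4·(…)^5.2 = 2.49×10^-10
D = 0.66·(1.37×10^-12 + 2.49×10^-10)^0.04 = 0.2726 m = 273 mm
Check: V = 0.922 m/s, Re = 1.64×10^5, f = 0.01619, h_f = 6.25 m ≈ 6.73 m ✓

D ≈ 273 mm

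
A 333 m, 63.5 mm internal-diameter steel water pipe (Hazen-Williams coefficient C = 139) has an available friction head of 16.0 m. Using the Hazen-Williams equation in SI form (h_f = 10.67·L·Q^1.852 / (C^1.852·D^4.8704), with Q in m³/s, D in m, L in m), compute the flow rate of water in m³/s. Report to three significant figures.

Q ≈ 0.00534 m³/s

Rearranging: Q = [h_f·C^1.852·D^4.8704 / (10.67·L)]^(1/1.852)
Q = [16.0·139^1.852·0.0635^4.8704 / (10.67·333)]^0.540 = 0.005340 m³/s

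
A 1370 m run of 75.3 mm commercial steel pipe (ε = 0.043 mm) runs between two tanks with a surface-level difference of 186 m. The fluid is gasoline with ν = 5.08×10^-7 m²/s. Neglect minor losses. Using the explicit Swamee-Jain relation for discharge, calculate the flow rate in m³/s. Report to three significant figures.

Swamee-Jain (Type II): Q = -0.965·√(gD⁵h_f/L)·ln[ε/(3.7D) + √(3.17ν²L/(gD³h_f))]
√(gD⁵h_f/L) = √(9.81·0.0753⁵·186/1370) = 0.001796
ε/(3.7D) = 1.54×10^-4; √(3.17ν²L/(gD³h_f)) = 3.79×10^-5
Q = -0.965·0.001796·ln(1.923×10^-4) = 0.01483 m³/s
Check: V = 3.33 m/s, Re = 4.94×10^5, f = 0.01822, h_f = 187 m ≈ 186 m ✓

Q ≈ 0.0148 m³/s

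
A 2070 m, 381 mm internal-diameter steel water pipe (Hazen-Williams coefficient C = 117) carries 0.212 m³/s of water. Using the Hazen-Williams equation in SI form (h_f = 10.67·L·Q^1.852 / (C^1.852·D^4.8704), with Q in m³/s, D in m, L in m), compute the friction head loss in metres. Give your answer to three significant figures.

h_f ≈ 20.3 m

h_f = 10.67·2070·0.212^1.852 / (117^1.852·0.381^4.8704) = 20.29 m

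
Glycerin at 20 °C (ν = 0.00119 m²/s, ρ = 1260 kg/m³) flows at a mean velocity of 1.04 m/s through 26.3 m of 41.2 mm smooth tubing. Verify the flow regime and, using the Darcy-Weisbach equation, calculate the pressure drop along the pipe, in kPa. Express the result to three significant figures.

Re = VD/ν = 1.04·0.04120/0.00119 = 36.0 → laminar (Re < 2300)
f = 64/Re = 1.777
h_f = f(L/D)V²/(2g) = 1.777·(26.3/0.04120)·1.04²/(2·9.81) = 62.55 m
Δp = ρg·h_f = 1260·9.81·62.55 = 773.1 kPa

Δp ≈ 773 kPa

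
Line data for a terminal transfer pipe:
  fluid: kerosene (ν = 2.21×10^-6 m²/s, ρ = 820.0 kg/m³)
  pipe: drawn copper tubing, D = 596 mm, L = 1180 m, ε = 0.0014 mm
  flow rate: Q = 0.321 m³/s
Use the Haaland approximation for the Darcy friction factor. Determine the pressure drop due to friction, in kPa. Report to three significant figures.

V = 4Q/(πD²) = 4·0.321/(π·0.596²) = 1.151 m/s
Re = VD/ν = 1.151·0.596/2.21×10^-6 = 3.10×10^5 → turbulent
ε/D = 0.0014/596 = 2.35×10^-6
Haaland: f = 0.01427
h_f = f(L/D)V²/(2g) = 0.01427·(1180/0.596)·1.151²/(2·9.81) = 1.907 m
Δp = ρg·h_f = 820.0·9.81·1.907 = 15.34 kPa

Δp ≈ 15.3 kPa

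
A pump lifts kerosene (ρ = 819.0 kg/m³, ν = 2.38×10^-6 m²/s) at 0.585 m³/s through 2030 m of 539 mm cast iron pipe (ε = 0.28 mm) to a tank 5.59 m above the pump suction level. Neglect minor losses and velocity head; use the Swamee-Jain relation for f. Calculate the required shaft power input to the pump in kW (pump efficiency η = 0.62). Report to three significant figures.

V = 4Q/(πD²) = 2.564 m/s; Re = 5.81×10^5; ε/D = 5.19×10^-4; f = 0.01777
h_f = f(L/D)V²/2g = 22.43 m
Total head H = z + h_f = 5.59 + 22.43 = 28.02 m
P_hyd = ρgQH = 819.0·9.81·0.585·28.02 = 131.7 kW
P_shaft = P_hyd/η = 131.7/0.62 = 212.4 kW

P_shaft ≈ 212 kW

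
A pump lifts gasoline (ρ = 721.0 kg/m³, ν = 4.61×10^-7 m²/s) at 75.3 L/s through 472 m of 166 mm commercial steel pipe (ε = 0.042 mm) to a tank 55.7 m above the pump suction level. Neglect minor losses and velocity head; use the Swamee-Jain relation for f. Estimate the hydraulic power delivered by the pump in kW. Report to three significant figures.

P_hyd ≈ 43.8 kW

V = 4Q/(πD²) = 3.479 m/s; Re = 1.25×10^6; ε/D = 2.53×10^-4; f = 0.01516
h_f = f(L/D)V²/2g = 26.60 m
Total head H = z + h_f = 55.7 + 26.60 = 82.30 m
P_hyd = ρgQH = 721.0·9.81·0.0753·82.30 = 43.83 kW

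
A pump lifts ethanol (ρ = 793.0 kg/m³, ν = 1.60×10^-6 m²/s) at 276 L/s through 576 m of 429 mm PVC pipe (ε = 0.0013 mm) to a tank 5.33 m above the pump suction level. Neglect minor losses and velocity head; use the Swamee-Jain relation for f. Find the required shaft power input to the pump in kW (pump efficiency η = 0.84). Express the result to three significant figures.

V = 4Q/(πD²) = 1.909 m/s; Re = 5.12×10^5; ε/D = 3.03×10^-6; f = 0.01309
h_f = f(L/D)V²/2g = 3.265 m
Total head H = z + h_f = 5.33 + 3.265 = 8.595 m
P_hyd = ρgQH = 793.0·9.81·0.276·8.595 = 18.45 kW
P_shaft = P_hyd/η = 18.45/0.84 = 21.97 kW

P_shaft ≈ 22.0 kW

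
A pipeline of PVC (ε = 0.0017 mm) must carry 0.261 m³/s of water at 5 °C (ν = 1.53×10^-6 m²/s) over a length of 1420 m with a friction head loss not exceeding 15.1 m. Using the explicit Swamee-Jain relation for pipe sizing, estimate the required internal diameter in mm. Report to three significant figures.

Swamee-Jain (Type III): D = 0.66·[ε^1.25·(LQ²/(gh_f))^4.75 + ν·Q^9.4·(L/(gh_f))^5.2]^0.04
LQ²/(gh_f) = 0.6530; L/(gh_f) = 9.586
Term 1 = ε^1.25·(…)^4.75 = 8.11×10^-9; Term 2 = ν·Q^9.4·(…)^5.2 = 6.39×10^-7
D = 0.66·(8.11×10^-9 + 6.39×10^-7)^0.04 = 0.3732 m = 373 mm
Check: V = 2.39 m/s, Re = 5.82×10^5, f = 0.01282, h_f = 14.2 m ≈ 15.1 m ✓

D ≈ 373 mm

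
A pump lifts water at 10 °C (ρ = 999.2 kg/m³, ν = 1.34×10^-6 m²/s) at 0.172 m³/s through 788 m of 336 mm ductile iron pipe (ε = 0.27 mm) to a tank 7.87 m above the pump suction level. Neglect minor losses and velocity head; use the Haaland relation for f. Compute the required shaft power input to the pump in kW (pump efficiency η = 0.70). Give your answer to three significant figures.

P_shaft ≈ 39.9 kW

V = 4Q/(πD²) = 1.940 m/s; Re = 4.86×10^5; ε/D = 8.04×10^-4; f = 0.01929
h_f = f(L/D)V²/2g = 8.678 m
Total head H = z + h_f = 7.87 + 8.678 = 16.55 m
P_hyd = ρgQH = 999.2·9.81·0.172·16.55 = 27.90 kW
P_shaft = P_hyd/η = 27.90/0.70 = 39.86 kW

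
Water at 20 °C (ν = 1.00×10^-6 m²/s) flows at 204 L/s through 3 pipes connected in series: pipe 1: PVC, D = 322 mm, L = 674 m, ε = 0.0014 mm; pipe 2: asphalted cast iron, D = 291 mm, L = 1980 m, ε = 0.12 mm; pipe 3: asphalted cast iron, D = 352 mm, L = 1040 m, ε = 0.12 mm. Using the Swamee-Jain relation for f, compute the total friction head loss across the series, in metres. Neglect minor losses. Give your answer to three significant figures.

Pipe 1: V = 2.505 m/s, Re = 8.07×10^5, ε/D = 4.35×10^-6, f = 0.01213, h_1 = f(L/D)V²/2g = 8.124 m
Pipe 2: V = 3.067 m/s, Re = 8.93×10^5, ε/D = 4.12×10^-4, f = 0.01674, h_2 = f(L/D)V²/2g = 54.63 m
Pipe 3: V = 2.096 m/s, Re = 7.38×10^5, ε/D = 3.41×10^-4, f = 0.01633, h_3 = f(L/D)V²/2g = 10.80 m
Series → Q common, losses add: H = Σh = 73.56 m

H ≈ 73.6 m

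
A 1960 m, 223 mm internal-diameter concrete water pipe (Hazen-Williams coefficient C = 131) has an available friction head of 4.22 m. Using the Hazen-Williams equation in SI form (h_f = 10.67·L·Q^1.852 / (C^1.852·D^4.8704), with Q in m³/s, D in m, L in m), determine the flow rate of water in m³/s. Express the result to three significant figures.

Rearranging: Q = [h_f·C^1.852·D^4.8704 / (10.67·L)]^(1/1.852)
Q = [4.22·131^1.852·0.223^4.8704 / (10.67·1960)]^0.540 = 0.02560 m³/s

Q ≈ 0.0256 m³/s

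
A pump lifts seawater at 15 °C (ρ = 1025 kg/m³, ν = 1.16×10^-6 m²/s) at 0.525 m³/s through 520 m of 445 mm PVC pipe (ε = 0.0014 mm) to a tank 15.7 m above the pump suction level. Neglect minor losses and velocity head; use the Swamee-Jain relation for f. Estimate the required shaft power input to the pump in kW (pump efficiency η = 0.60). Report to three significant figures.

P_shaft ≈ 205 kW

V = 4Q/(πD²) = 3.376 m/s; Re = 1.29×10^6; ε/D = 3.15×10^-6; f = 0.01121
h_f = f(L/D)V²/2g = 7.608 m
Total head H = z + h_f = 15.7 + 7.608 = 23.31 m
P_hyd = ρgQH = 1025·9.81·0.525·23.31 = 123.0 kW
P_shaft = P_hyd/η = 123.0/0.60 = 205.1 kW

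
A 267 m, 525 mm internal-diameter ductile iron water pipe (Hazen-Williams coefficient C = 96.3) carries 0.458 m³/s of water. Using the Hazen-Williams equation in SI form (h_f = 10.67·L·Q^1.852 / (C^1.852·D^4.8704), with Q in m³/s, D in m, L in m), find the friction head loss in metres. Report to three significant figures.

h_f = 10.67·267·0.458^1.852 / (96.3^1.852·0.525^4.8704) = 3.280 m

h_f ≈ 3.28 m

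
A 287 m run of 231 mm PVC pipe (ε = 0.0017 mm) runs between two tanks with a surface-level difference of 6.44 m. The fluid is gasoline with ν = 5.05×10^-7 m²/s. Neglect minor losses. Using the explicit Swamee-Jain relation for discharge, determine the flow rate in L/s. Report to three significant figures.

Q ≈ 126 L/s

Swamee-Jain (Type II): Q = -0.965·√(gD⁵h_f/L)·ln[ε/(3.7D) + √(3.17ν²L/(gD³h_f))]
√(gD⁵h_f/L) = √(9.81·0.231⁵·6.44/287) = 0.01203
ε/(3.7D) = 1.99×10^-6; √(3.17ν²L/(gD³h_f)) = 1.73×10^-5
Q = -0.965·0.01203·ln(1.925×10^-5) = 0.1261 m³/s
Check: V = 3.01 m/s, Re = 1.38×10^6, f = 0.01123, h_f = 6.44 m ≈ 6.44 m ✓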